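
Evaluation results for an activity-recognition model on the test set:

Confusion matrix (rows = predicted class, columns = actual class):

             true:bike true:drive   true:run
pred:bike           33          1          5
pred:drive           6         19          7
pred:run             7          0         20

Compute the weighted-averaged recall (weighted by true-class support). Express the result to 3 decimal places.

0.735

Per-class recall (TP/(TP+FN)):
  bike: TP=33, FN=6+7=13 → 33/46 = 0.7174
  drive: TP=19, FN=1+0=1 → 19/20 = 0.9500
  run: TP=20, FN=5+7=12 → 20/32 = 0.6250
Weighted-recall = Σ (supportᵢ/N)·recallᵢ with N=98: (46/98)·0.7174 + (20/98)·0.9500 + (32/98)·0.6250 = 0.735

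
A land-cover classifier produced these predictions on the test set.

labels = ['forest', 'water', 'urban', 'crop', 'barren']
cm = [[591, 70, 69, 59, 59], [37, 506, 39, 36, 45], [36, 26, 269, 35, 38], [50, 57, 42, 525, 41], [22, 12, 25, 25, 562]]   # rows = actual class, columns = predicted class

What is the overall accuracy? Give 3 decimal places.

Accuracy = trace / total = (591+506+269+525+562=2453) / 3276 = 2453/3276 = 0.749

0.749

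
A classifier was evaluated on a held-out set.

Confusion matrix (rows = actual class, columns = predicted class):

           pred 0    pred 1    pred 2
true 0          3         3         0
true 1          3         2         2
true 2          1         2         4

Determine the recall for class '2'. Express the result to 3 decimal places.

Treat '2' as positive and all other classes as negative.
recall = TP/(TP+FN).
2: TP=4, FN=1+2=3 → 4/7 = 0.5714

0.571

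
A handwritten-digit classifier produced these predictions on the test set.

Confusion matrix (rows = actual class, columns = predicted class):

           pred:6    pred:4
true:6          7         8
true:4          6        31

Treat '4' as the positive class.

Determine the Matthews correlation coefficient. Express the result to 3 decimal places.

MCC = (TP·TN − FP·FN) / √((TP+FP)(TP+FN)(TN+FP)(TN+FN))
Numerator = 31·7 − 8·6 = 169
Denominator = √(39·37·15·13) = √281385 = 530.4573
MCC = 169 / 530.4573 = 0.319

0.319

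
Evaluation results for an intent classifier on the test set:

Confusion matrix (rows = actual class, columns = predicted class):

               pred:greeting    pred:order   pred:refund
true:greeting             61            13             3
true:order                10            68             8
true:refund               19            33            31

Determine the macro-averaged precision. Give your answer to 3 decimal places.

0.671

Per-class precision (TP/(TP+FP)):
  greeting: TP=61, FP=10+19=29 → 61/90 = 0.6778
  order: TP=68, FP=13+33=46 → 68/114 = 0.5965
  refund: TP=31, FP=3+8=11 → 31/42 = 0.7381
Macro-precision = mean = (0.6778 + 0.5965 + 0.7381) / 3 = 0.671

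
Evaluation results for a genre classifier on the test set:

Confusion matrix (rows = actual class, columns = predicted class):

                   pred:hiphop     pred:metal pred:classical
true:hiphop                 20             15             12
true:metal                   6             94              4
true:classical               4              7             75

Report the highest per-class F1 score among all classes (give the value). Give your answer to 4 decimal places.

0.8545

Per-class F1 score (2·TP/(2·TP+FP+FN)):
  hiphop: TP=20, FP=6+4=10, FN=15+12=27 → 40/77 = 0.51948
  metal: TP=94, FP=15+7=22, FN=6+4=10 → 188/220 = 0.85455
  classical: TP=75, FP=12+4=16, FN=4+7=11 → 150/177 = 0.84746
Highest is class 'metal' with F1 score = 0.8545.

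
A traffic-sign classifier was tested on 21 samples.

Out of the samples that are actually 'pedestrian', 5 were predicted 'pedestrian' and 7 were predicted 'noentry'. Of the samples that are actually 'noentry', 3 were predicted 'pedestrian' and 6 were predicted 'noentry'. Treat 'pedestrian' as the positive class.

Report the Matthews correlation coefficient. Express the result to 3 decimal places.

0.085

MCC = (TP·TN − FP·FN) / √((TP+FP)(TP+FN)(TN+FP)(TN+FN))
Numerator = 5·6 − 3·7 = 9
Denominator = √(8·12·9·13) = √11232 = 105.9811
MCC = 9 / 105.9811 = 0.085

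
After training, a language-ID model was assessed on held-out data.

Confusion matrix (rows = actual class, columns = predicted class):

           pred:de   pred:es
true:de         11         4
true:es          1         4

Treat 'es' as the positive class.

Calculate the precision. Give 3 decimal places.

0.500

Precision = TP/(TP+FP) = 4/(4+4) = 4/8 = 0.500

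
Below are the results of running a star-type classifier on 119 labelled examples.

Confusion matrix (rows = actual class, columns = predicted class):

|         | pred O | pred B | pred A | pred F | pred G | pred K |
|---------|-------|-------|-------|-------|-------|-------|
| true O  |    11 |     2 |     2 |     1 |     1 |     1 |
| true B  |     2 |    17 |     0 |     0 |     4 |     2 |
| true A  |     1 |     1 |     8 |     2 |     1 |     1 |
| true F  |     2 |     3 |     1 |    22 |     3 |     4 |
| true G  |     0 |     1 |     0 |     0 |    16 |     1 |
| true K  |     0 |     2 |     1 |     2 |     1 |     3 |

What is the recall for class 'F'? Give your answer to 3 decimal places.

One-vs-rest for 'F': TP = diagonal; FP = other classes predicted 'F'; FN = 'F' predicted as other.
recall = TP/(TP+FN).
F: TP=22, FN=2+3+1+3+4=13 → 22/35 = 0.6286

0.629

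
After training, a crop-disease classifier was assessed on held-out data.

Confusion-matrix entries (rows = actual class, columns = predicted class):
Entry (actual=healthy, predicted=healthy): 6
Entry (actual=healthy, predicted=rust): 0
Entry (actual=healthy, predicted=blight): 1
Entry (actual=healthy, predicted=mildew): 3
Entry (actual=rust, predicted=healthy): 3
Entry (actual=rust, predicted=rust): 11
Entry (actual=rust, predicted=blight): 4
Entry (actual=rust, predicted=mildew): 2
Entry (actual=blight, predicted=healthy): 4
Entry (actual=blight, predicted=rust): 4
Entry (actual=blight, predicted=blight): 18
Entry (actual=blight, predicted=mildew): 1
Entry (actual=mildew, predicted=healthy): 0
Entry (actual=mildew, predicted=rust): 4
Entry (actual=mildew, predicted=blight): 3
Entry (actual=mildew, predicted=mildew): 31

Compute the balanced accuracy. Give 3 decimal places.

0.658

Balanced accuracy = mean of per-class recall.
  healthy: recall = 6/10 = 0.6000
  rust: recall = 11/20 = 0.5500
  blight: recall = 18/27 = 0.6667
  mildew: recall = 31/38 = 0.8158
Mean = (0.6000 + 0.5500 + 0.6667 + 0.8158) / 4 = 0.658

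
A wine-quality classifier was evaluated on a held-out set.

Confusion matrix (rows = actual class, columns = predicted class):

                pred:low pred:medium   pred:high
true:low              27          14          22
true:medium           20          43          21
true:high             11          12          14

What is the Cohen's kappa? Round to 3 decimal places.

Observed agreement pₒ = trace/N = 84/184 = 0.4565
Expected agreement pₑ = Σ (rowᵢ·colᵢ)/N² = (63·58 + 84·69 + 37·57)/184² = 0.3414
κ = (pₒ − pₑ)/(1 − pₑ) = (0.4565 − 0.3414)/(1 − 0.3414) = 0.175

0.175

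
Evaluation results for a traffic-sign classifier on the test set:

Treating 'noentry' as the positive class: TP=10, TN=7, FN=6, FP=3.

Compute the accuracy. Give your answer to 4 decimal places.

Accuracy = (TP+TN)/N = (10+7)/26 = 0.6538

0.6538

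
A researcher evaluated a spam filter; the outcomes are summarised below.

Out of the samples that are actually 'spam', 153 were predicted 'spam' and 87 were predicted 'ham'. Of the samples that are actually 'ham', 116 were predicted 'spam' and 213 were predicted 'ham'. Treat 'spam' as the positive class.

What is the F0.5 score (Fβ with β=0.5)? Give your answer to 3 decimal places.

Fβ = (1+β²)·TP / ((1+β²)·TP + β²·FN + FP), with β²=1/4
= 1.25·153 / (1.25·153 + 0.25·87 + 116) = 0.581

0.581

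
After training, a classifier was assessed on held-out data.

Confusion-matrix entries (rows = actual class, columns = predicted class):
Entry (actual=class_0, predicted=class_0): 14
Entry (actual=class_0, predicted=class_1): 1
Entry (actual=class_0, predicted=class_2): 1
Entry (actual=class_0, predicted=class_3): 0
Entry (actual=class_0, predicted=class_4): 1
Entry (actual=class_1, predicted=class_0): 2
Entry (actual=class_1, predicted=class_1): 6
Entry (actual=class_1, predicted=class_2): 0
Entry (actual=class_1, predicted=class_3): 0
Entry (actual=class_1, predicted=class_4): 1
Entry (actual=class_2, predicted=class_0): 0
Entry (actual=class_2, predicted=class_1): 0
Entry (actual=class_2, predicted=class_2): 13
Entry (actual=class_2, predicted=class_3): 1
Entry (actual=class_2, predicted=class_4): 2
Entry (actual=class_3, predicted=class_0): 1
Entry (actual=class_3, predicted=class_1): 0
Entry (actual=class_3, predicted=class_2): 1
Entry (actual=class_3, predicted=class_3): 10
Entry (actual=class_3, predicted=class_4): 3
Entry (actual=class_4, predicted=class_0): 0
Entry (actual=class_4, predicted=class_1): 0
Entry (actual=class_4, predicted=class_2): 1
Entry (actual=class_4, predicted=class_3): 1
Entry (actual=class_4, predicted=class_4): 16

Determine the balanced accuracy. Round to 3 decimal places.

0.772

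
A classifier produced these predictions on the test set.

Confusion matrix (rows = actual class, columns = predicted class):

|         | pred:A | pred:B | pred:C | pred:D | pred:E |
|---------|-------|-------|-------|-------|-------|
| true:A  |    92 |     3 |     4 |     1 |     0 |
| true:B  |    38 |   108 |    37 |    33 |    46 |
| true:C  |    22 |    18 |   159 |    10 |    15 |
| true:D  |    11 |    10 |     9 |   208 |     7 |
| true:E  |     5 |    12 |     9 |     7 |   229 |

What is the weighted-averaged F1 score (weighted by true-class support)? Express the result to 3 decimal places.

Per-class F1 score (2·TP/(2·TP+FP+FN)):
  A: TP=92, FP=38+22+11+5=76, FN=3+4+1+0=8 → 184/268 = 0.6866
  B: TP=108, FP=3+18+10+12=43, FN=38+37+33+46=154 → 216/413 = 0.5230
  C: TP=159, FP=4+37+9+9=59, FN=22+18+10+15=65 → 318/442 = 0.7195
  D: TP=208, FP=1+33+10+7=51, FN=11+10+9+7=37 → 416/504 = 0.8254
  E: TP=229, FP=0+46+15+7=68, FN=5+12+9+7=33 → 458/559 = 0.8193
Weighted-F1 score = Σ (supportᵢ/N)·F1 scoreᵢ with N=1093: (100/1093)·0.6866 + (262/1093)·0.5230 + (224/1093)·0.7195 + (245/1093)·0.8254 + (262/1093)·0.8193 = 0.717

0.717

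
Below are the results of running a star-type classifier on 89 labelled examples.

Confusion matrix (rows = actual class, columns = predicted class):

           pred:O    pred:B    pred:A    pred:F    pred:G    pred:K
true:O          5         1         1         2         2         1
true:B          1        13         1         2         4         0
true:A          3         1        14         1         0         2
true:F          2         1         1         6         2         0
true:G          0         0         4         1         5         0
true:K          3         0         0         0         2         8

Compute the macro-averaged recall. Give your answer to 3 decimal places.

Per-class recall (TP/(TP+FN)):
  O: TP=5, FN=1+1+2+2+1=7 → 5/12 = 0.4167
  B: TP=13, FN=1+1+2+4+0=8 → 13/21 = 0.6190
  A: TP=14, FN=3+1+1+0+2=7 → 14/21 = 0.6667
  F: TP=6, FN=2+1+1+2+0=6 → 6/12 = 0.5000
  G: TP=5, FN=0+0+4+1+0=5 → 5/10 = 0.5000
  K: TP=8, FN=3+0+0+0+2=5 → 8/13 = 0.6154
Macro-recall = mean = (0.4167 + 0.6190 + 0.6667 + 0.5000 + 0.5000 + 0.6154) / 6 = 0.553

0.553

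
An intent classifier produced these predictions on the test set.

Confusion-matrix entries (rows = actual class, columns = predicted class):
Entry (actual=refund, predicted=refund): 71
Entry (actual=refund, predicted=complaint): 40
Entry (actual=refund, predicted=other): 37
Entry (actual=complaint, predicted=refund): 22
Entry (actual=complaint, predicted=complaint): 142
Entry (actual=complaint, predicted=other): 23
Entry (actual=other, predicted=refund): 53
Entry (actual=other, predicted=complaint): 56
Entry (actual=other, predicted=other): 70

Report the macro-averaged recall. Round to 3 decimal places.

0.543

Per-class recall (TP/(TP+FN)):
  refund: TP=71, FN=40+37=77 → 71/148 = 0.4797
  complaint: TP=142, FN=22+23=45 → 142/187 = 0.7594
  other: TP=70, FN=53+56=109 → 70/179 = 0.3911
Macro-recall = mean = (0.4797 + 0.7594 + 0.3911) / 3 = 0.543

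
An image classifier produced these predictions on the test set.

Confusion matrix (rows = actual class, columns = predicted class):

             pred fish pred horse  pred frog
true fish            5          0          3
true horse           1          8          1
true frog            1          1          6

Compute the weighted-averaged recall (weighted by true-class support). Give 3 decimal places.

0.731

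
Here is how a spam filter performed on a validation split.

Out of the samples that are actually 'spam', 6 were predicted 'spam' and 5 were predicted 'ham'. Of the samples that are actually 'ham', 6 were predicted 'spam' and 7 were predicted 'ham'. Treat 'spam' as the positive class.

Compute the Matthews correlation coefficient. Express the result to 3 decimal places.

0.084

MCC = (TP·TN − FP·FN) / √((TP+FP)(TP+FN)(TN+FP)(TN+FN))
Numerator = 6·7 − 6·5 = 12
Denominator = √(12·11·13·12) = √20592 = 143.4991
MCC = 12 / 143.4991 = 0.084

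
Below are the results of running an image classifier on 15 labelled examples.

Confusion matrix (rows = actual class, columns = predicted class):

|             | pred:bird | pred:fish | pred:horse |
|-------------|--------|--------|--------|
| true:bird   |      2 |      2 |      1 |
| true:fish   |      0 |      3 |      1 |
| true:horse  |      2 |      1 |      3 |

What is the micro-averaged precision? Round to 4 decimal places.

0.5333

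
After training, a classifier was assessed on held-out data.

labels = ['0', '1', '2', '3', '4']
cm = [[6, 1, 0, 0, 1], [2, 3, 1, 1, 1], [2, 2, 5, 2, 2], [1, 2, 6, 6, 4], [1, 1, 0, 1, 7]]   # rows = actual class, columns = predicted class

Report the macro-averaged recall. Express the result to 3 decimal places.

Per-class recall (TP/(TP+FN)):
  0: TP=6, FN=1+0+0+1=2 → 6/8 = 0.7500
  1: TP=3, FN=2+1+1+1=5 → 3/8 = 0.3750
  2: TP=5, FN=2+2+2+2=8 → 5/13 = 0.3846
  3: TP=6, FN=1+2+6+4=13 → 6/19 = 0.3158
  4: TP=7, FN=1+1+0+1=3 → 7/10 = 0.7000
Macro-recall = mean = (0.7500 + 0.3750 + 0.3846 + 0.3158 + 0.7000) / 5 = 0.505

0.505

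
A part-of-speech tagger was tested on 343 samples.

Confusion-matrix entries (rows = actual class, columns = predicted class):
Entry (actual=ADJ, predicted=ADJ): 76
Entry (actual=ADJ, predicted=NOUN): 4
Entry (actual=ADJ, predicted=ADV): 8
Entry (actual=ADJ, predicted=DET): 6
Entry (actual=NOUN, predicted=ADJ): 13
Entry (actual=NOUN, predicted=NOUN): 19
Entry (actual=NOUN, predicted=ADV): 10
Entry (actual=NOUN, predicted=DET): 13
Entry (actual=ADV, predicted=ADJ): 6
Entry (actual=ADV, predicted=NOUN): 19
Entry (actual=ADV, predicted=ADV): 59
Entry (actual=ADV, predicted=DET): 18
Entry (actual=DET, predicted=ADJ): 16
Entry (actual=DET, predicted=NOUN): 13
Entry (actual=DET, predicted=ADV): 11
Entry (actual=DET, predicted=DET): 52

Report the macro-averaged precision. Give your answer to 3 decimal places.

Per-class precision (TP/(TP+FP)):
  ADJ: TP=76, FP=13+6+16=35 → 76/111 = 0.6847
  NOUN: TP=19, FP=4+19+13=36 → 19/55 = 0.3455
  ADV: TP=59, FP=8+10+11=29 → 59/88 = 0.6705
  DET: TP=52, FP=6+13+18=37 → 52/89 = 0.5843
Macro-precision = mean = (0.6847 + 0.3455 + 0.6705 + 0.5843) / 4 = 0.571

0.571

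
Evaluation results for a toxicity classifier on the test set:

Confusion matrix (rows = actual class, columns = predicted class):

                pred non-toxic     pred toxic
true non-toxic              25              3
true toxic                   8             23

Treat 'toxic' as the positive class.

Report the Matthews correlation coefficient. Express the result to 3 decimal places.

0.638

MCC = (TP·TN − FP·FN) / √((TP+FP)(TP+FN)(TN+FP)(TN+FN))
Numerator = 23·25 − 3·8 = 551
Denominator = √(26·31·28·33) = √744744 = 862.9855
MCC = 551 / 862.9855 = 0.638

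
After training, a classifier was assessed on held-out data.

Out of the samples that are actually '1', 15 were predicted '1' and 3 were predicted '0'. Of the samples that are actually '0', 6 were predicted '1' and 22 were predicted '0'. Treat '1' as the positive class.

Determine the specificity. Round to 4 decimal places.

0.7857

Specificity = TN/(TN+FP) = 22/(22+6) = 0.7857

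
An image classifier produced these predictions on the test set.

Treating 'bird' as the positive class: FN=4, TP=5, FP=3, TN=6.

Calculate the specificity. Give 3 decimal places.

Specificity = TN/(TN+FP) = 6/(6+3) = 0.667

0.667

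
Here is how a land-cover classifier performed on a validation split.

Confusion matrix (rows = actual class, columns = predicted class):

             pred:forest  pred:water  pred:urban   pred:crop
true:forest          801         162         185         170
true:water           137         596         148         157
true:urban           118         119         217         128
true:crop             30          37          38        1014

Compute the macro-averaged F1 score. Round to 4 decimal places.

Per-class F1 score (2·TP/(2·TP+FP+FN)):
  forest: TP=801, FP=137+118+30=285, FN=162+185+170=517 → 1602/2404 = 0.66639
  water: TP=596, FP=162+119+37=318, FN=137+148+157=442 → 1192/1952 = 0.61066
  urban: TP=217, FP=185+148+38=371, FN=118+119+128=365 → 434/1170 = 0.37094
  crop: TP=1014, FP=170+157+128=455, FN=30+37+38=105 → 2028/2588 = 0.78362
Macro-F1 score = mean = (0.66639 + 0.61066 + 0.37094 + 0.78362) / 4 = 0.6079

0.6079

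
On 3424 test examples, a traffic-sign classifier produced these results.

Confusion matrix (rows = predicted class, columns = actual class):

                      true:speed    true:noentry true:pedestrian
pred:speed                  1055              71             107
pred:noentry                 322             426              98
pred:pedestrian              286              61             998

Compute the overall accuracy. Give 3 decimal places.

0.724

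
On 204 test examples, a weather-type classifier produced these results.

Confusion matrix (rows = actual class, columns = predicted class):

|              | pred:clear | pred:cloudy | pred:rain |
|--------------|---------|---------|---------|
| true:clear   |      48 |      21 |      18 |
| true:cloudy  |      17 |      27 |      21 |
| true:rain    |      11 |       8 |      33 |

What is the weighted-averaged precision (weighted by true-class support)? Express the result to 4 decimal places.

Per-class precision (TP/(TP+FP)):
  clear: TP=48, FP=17+11=28 → 48/76 = 0.63158
  cloudy: TP=27, FP=21+8=29 → 27/56 = 0.48214
  rain: TP=33, FP=18+21=39 → 33/72 = 0.45833
Weighted-precision = Σ (supportᵢ/N)·precisionᵢ with N=204: (87/204)·0.63158 + (65/204)·0.48214 + (52/204)·0.45833 = 0.5398

0.5398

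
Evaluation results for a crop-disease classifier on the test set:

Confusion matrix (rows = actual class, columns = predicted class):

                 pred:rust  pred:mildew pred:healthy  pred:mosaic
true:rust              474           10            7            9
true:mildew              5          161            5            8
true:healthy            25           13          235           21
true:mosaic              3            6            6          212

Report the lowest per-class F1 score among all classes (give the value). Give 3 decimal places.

0.859

Per-class F1 score (2·TP/(2·TP+FP+FN)):
  rust: TP=474, FP=5+25+3=33, FN=10+7+9=26 → 948/1007 = 0.9414
  mildew: TP=161, FP=10+13+6=29, FN=5+5+8=18 → 322/369 = 0.8726
  healthy: TP=235, FP=7+5+6=18, FN=25+13+21=59 → 470/547 = 0.8592
  mosaic: TP=212, FP=9+8+21=38, FN=3+6+6=15 → 424/477 = 0.8889
Lowest is class 'healthy' with F1 score = 0.859.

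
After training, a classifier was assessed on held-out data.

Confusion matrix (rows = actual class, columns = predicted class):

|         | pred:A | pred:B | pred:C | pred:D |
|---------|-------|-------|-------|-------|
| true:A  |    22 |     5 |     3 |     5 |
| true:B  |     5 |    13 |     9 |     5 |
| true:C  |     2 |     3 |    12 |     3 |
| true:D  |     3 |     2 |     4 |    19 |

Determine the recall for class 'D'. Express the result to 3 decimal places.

0.679

Treat 'D' as positive and all other classes as negative.
recall = TP/(TP+FN).
D: TP=19, FN=3+2+4=9 → 19/28 = 0.6786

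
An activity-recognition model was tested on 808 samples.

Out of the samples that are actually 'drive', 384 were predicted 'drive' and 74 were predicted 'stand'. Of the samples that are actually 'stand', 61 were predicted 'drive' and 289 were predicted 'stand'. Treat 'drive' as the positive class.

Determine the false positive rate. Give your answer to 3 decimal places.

0.174

FPR = FP/(FP+TN) = 61/(61+289) = 0.174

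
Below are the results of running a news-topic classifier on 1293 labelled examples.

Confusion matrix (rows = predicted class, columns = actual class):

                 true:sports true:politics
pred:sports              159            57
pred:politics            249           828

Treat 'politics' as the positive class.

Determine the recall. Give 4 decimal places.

0.9356

Recall = TP/(TP+FN) = 828/(828+57) = 828/885 = 0.9356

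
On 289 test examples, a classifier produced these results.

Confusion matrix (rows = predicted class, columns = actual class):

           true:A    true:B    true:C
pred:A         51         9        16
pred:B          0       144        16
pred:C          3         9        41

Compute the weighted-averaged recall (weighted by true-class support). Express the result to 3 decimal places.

0.817

Per-class recall (TP/(TP+FN)):
  A: TP=51, FN=0+3=3 → 51/54 = 0.9444
  B: TP=144, FN=9+9=18 → 144/162 = 0.8889
  C: TP=41, FN=16+16=32 → 41/73 = 0.5616
Weighted-recall = Σ (supportᵢ/N)·recallᵢ with N=289: (54/289)·0.9444 + (162/289)·0.8889 + (73/289)·0.5616 = 0.817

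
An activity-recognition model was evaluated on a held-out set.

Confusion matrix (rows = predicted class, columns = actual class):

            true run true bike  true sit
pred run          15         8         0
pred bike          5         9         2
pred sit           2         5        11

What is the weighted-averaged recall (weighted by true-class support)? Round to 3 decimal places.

0.614

Per-class recall (TP/(TP+FN)):
  run: TP=15, FN=5+2=7 → 15/22 = 0.6818
  bike: TP=9, FN=8+5=13 → 9/22 = 0.4091
  sit: TP=11, FN=0+2=2 → 11/13 = 0.8462
Weighted-recall = Σ (supportᵢ/N)·recallᵢ with N=57: (22/57)·0.6818 + (22/57)·0.4091 + (13/57)·0.8462 = 0.614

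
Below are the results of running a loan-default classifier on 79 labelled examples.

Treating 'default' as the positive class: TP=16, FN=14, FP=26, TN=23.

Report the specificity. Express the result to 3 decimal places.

Specificity = TN/(TN+FP) = 23/(23+26) = 0.469

0.469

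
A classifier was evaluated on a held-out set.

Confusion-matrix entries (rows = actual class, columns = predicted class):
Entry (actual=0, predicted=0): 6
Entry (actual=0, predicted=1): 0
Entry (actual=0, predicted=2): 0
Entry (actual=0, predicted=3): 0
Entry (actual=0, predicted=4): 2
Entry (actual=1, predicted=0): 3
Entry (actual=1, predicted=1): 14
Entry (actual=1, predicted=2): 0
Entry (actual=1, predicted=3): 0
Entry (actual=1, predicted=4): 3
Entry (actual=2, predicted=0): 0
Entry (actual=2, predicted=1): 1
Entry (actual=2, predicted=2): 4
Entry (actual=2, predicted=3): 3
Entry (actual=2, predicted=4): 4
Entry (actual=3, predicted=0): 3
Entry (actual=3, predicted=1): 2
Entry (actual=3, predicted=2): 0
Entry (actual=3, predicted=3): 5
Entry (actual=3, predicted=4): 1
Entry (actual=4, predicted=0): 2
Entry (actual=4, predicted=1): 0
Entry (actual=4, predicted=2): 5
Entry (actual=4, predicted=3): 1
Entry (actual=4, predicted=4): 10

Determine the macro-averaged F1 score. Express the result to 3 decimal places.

Per-class F1 score (2·TP/(2·TP+FP+FN)):
  0: TP=6, FP=3+0+3+2=8, FN=0+0+0+2=2 → 12/22 = 0.5455
  1: TP=14, FP=0+1+2+0=3, FN=3+0+0+3=6 → 28/37 = 0.7568
  2: TP=4, FP=0+0+0+5=5, FN=0+1+3+4=8 → 8/21 = 0.3810
  3: TP=5, FP=0+0+3+1=4, FN=3+2+0+1=6 → 10/20 = 0.5000
  4: TP=10, FP=2+3+4+1=10, FN=2+0+5+1=8 → 20/38 = 0.5263
Macro-F1 score = mean = (0.5455 + 0.7568 + 0.3810 + 0.5000 + 0.5263) / 5 = 0.542

0.542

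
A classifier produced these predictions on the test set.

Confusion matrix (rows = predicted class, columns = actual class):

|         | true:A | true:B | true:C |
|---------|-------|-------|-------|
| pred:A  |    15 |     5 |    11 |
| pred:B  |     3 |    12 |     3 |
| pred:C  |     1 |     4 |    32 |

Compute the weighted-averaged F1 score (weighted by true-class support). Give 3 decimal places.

0.695

Per-class F1 score (2·TP/(2·TP+FP+FN)):
  A: TP=15, FP=5+11=16, FN=3+1=4 → 30/50 = 0.6000
  B: TP=12, FP=3+3=6, FN=5+4=9 → 24/39 = 0.6154
  C: TP=32, FP=1+4=5, FN=11+3=14 → 64/83 = 0.7711
Weighted-F1 score = Σ (supportᵢ/N)·F1 scoreᵢ with N=86: (19/86)·0.6000 + (21/86)·0.6154 + (46/86)·0.7711 = 0.695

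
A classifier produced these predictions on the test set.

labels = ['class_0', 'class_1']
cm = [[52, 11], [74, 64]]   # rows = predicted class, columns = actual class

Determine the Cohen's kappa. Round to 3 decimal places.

Observed agreement pₒ = trace/N = 116/201 = 0.5771
Expected agreement pₑ = Σ (rowᵢ·colᵢ)/N² = (126·63 + 75·138)/201² = 0.4527
κ = (pₒ − pₑ)/(1 − pₑ) = (0.5771 − 0.4527)/(1 − 0.4527) = 0.227

0.227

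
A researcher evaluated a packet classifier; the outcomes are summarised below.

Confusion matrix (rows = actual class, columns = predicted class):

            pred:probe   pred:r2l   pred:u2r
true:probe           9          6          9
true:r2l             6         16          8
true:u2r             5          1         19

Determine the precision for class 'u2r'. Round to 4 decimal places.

0.5278

One-vs-rest for 'u2r': TP = diagonal; FP = other classes predicted 'u2r'; FN = 'u2r' predicted as other.
precision = TP/(TP+FP).
u2r: TP=19, FP=9+8=17 → 19/36 = 0.52778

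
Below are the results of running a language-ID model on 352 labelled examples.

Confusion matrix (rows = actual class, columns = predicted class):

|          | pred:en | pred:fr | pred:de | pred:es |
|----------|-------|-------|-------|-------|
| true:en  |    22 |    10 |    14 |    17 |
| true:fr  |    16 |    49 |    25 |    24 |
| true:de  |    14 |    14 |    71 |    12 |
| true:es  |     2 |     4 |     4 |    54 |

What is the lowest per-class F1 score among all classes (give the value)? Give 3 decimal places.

0.376

Per-class F1 score (2·TP/(2·TP+FP+FN)):
  en: TP=22, FP=16+14+2=32, FN=10+14+17=41 → 44/117 = 0.3761
  fr: TP=49, FP=10+14+4=28, FN=16+25+24=65 → 98/191 = 0.5131
  de: TP=71, FP=14+25+4=43, FN=14+14+12=40 → 142/225 = 0.6311
  es: TP=54, FP=17+24+12=53, FN=2+4+4=10 → 108/171 = 0.6316
Lowest is class 'en' with F1 score = 0.376.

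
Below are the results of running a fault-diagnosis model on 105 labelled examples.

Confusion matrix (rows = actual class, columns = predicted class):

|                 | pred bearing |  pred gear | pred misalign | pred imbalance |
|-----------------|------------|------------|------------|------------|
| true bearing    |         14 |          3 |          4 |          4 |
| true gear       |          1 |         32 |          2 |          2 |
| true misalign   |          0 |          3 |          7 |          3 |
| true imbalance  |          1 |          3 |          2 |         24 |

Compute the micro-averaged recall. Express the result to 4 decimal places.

0.7333

Micro-averaging pools counts across classes: ΣTP=77, ΣFP=28, ΣFN=28.
Micro-recall = TP/(TP+FN) on pooled counts = 0.7333 (equals overall accuracy in single-label multiclass).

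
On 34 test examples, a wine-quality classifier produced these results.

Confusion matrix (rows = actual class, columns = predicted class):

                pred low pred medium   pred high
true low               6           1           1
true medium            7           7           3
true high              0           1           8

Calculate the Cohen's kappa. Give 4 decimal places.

0.4412

Observed agreement pₒ = trace/N = 21/34 = 0.61765
Expected agreement pₑ = Σ (rowᵢ·colᵢ)/N² = (8·13 + 17·9 + 9·12)/34² = 0.31574
κ = (pₒ − pₑ)/(1 − pₑ) = (0.61765 − 0.31574)/(1 − 0.31574) = 0.4412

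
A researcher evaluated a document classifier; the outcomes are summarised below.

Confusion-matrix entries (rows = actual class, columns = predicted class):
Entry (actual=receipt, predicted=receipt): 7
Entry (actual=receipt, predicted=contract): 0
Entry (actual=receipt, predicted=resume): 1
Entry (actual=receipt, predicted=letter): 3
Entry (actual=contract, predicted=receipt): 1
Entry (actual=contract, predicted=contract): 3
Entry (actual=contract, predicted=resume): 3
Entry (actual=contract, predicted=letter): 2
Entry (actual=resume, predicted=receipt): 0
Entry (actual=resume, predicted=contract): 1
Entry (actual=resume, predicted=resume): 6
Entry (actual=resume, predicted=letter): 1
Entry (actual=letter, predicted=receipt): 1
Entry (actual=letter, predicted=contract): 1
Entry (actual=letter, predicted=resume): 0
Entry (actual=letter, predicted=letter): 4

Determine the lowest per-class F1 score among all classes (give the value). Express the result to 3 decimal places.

Per-class F1 score (2·TP/(2·TP+FP+FN)):
  receipt: TP=7, FP=1+0+1=2, FN=0+1+3=4 → 14/20 = 0.7000
  contract: TP=3, FP=0+1+1=2, FN=1+3+2=6 → 6/14 = 0.4286
  resume: TP=6, FP=1+3+0=4, FN=0+1+1=2 → 12/18 = 0.6667
  letter: TP=4, FP=3+2+1=6, FN=1+1+0=2 → 8/16 = 0.5000
Lowest is class 'contract' with F1 score = 0.429.

0.429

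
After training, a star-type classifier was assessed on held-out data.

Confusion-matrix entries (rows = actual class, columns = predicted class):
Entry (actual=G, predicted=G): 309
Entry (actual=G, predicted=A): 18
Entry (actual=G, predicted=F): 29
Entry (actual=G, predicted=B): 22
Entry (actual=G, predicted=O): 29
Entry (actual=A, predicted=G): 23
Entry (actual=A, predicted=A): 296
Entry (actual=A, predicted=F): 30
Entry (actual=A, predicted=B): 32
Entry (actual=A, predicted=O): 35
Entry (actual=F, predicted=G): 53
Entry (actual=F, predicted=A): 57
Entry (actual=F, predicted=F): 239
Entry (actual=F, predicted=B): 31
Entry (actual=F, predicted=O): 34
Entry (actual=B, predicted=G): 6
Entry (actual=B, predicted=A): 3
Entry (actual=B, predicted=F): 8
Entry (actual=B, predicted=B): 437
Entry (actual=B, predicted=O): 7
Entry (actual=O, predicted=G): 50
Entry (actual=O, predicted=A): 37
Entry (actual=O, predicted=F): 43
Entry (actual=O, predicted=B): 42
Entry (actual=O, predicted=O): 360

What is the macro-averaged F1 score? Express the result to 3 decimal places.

0.729

Per-class F1 score (2·TP/(2·TP+FP+FN)):
  G: TP=309, FP=23+53+6+50=132, FN=18+29+22+29=98 → 618/848 = 0.7288
  A: TP=296, FP=18+57+3+37=115, FN=23+30+32+35=120 → 592/827 = 0.7158
  F: TP=239, FP=29+30+8+43=110, FN=53+57+31+34=175 → 478/763 = 0.6265
  B: TP=437, FP=22+32+31+42=127, FN=6+3+8+7=24 → 874/1025 = 0.8527
  O: TP=360, FP=29+35+34+7=105, FN=50+37+43+42=172 → 720/997 = 0.7222
Macro-F1 score = mean = (0.7288 + 0.7158 + 0.6265 + 0.8527 + 0.7222) / 5 = 0.729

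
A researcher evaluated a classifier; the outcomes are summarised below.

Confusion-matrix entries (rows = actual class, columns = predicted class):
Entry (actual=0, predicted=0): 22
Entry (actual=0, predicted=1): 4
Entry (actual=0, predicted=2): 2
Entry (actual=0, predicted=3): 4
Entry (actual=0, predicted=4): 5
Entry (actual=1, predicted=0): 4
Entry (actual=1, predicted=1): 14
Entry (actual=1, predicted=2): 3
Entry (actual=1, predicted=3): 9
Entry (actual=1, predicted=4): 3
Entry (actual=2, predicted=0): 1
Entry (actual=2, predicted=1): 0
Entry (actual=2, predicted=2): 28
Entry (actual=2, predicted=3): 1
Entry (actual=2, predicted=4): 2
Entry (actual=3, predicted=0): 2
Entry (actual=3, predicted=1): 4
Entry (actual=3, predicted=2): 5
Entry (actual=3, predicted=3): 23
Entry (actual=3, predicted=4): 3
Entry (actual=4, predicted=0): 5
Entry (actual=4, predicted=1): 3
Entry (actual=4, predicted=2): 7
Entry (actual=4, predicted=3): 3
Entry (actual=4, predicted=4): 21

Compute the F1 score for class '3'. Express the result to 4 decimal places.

Treat '3' as positive and all other classes as negative.
F1 score = 2·TP/(2·TP+FP+FN).
3: TP=23, FP=4+9+1+3=17, FN=2+4+5+3=14 → 46/77 = 0.59740

0.5974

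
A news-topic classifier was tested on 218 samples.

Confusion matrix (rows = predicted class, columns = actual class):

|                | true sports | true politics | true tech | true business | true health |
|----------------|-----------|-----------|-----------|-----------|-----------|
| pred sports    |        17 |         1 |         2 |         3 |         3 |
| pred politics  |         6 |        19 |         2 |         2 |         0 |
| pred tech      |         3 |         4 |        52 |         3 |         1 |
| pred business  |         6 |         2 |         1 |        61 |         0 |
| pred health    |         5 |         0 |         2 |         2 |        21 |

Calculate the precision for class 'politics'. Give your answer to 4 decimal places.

precision = TP/(TP+FP).
politics: TP=19, FP=6+2+2+0=10 → 19/29 = 0.65517

0.6552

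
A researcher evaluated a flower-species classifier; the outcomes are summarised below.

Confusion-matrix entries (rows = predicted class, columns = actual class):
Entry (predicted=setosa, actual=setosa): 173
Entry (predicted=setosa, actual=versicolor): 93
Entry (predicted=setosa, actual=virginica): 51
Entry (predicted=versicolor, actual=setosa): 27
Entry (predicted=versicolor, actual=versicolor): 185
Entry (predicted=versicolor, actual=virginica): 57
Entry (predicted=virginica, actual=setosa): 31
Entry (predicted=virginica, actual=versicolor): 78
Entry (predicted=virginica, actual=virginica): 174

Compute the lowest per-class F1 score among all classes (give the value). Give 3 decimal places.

0.592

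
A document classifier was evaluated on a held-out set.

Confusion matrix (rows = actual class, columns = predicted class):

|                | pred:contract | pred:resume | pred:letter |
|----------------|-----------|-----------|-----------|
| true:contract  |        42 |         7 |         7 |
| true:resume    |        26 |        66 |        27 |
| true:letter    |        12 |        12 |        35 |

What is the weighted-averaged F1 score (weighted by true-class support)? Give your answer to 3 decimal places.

0.615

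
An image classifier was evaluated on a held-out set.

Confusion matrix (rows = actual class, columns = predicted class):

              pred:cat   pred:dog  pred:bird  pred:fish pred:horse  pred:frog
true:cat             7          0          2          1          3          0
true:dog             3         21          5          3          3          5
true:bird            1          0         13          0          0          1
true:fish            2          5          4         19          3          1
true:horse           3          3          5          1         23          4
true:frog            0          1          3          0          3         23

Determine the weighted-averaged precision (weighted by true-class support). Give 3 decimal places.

0.659

Per-class precision (TP/(TP+FP)):
  cat: TP=7, FP=3+1+2+3+0=9 → 7/16 = 0.4375
  dog: TP=21, FP=0+0+5+3+1=9 → 21/30 = 0.7000
  bird: TP=13, FP=2+5+4+5+3=19 → 13/32 = 0.4063
  fish: TP=19, FP=1+3+0+1+0=5 → 19/24 = 0.7917
  horse: TP=23, FP=3+3+0+3+3=12 → 23/35 = 0.6571
  frog: TP=23, FP=0+5+1+1+4=11 → 23/34 = 0.6765
Weighted-precision = Σ (supportᵢ/N)·precisionᵢ with N=171: (13/171)·0.4375 + (40/171)·0.7000 + (15/171)·0.4063 + (34/171)·0.7917 + (39/171)·0.6571 + (30/171)·0.6765 = 0.659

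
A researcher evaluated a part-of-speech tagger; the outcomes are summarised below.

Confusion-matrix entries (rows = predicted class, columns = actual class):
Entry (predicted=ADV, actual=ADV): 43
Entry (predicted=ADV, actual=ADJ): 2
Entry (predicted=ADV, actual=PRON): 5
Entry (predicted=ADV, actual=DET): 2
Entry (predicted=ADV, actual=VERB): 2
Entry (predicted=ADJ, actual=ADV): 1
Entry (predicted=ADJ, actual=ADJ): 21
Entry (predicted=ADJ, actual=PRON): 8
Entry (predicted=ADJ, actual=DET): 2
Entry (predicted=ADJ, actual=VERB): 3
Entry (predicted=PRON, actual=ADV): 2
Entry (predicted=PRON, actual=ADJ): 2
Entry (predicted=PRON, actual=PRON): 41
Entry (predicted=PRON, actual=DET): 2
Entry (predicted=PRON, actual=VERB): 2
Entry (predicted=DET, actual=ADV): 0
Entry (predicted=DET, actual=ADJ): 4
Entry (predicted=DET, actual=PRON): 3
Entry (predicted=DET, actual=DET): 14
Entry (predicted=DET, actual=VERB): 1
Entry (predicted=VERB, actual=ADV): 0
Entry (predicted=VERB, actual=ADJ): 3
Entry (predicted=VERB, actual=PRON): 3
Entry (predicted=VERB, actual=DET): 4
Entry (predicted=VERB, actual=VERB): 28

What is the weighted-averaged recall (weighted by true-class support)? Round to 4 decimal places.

Per-class recall (TP/(TP+FN)):
  ADV: TP=43, FN=1+2+0+0=3 → 43/46 = 0.93478
  ADJ: TP=21, FN=2+2+4+3=11 → 21/32 = 0.65625
  PRON: TP=41, FN=5+8+3+3=19 → 41/60 = 0.68333
  DET: TP=14, FN=2+2+2+4=10 → 14/24 = 0.58333
  VERB: TP=28, FN=2+3+2+1=8 → 28/36 = 0.77778
Weighted-recall = Σ (supportᵢ/N)·recallᵢ with N=198: (46/198)·0.93478 + (32/198)·0.65625 + (60/198)·0.68333 + (24/198)·0.58333 + (36/198)·0.77778 = 0.7424

0.7424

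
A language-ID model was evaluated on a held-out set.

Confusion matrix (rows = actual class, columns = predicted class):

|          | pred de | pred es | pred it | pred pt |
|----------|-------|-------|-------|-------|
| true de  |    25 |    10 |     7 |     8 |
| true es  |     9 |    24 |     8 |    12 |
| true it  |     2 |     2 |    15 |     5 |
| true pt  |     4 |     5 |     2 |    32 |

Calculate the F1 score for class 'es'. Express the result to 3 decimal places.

0.511

Take TP from the diagonal, FP from the rest of the 'es' prediction marginal, FN from the rest of the 'es' actual marginal.
F1 score = 2·TP/(2·TP+FP+FN).
es: TP=24, FP=10+2+5=17, FN=9+8+12=29 → 48/94 = 0.5106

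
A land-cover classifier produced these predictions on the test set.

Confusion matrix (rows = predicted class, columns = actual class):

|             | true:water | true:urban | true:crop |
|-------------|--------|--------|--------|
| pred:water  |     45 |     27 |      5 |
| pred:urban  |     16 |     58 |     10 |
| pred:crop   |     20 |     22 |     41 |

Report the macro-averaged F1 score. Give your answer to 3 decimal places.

Per-class F1 score (2·TP/(2·TP+FP+FN)):
  water: TP=45, FP=27+5=32, FN=16+20=36 → 90/158 = 0.5696
  urban: TP=58, FP=16+10=26, FN=27+22=49 → 116/191 = 0.6073
  crop: TP=41, FP=20+22=42, FN=5+10=15 → 82/139 = 0.5899
Macro-F1 score = mean = (0.5696 + 0.6073 + 0.5899) / 3 = 0.589

0.589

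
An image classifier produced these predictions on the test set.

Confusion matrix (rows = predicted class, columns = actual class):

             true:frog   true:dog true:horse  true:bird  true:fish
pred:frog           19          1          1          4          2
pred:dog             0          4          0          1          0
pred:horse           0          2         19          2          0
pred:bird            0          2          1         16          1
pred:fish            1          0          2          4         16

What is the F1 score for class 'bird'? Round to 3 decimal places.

F1 score = 2·TP/(2·TP+FP+FN).
bird: TP=16, FP=0+2+1+1=4, FN=4+1+2+4=11 → 32/47 = 0.6809

0.681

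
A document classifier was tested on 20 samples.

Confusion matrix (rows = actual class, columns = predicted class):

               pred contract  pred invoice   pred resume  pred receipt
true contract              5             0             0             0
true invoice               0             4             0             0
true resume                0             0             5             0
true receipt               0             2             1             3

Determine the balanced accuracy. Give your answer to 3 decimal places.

Balanced accuracy = mean of per-class recall.
  contract: recall = 5/5 = 1.0000
  invoice: recall = 4/4 = 1.0000
  resume: recall = 5/5 = 1.0000
  receipt: recall = 3/6 = 0.5000
Mean = (1.0000 + 1.0000 + 1.0000 + 0.5000) / 4 = 0.875

0.875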